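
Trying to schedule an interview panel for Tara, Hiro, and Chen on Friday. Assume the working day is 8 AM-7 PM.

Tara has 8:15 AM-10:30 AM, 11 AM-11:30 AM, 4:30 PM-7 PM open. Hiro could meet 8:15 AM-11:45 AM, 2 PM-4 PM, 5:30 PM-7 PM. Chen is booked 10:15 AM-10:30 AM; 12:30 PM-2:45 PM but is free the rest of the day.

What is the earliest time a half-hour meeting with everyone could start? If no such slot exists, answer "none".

08:15

Tara free: 08:15-10:30, 11:00-11:30, 16:30-19:00.
Hiro free: 08:15-11:45, 14:00-16:00, 17:30-19:00.
Chen free: 08:00-10:15, 10:30-12:30, 14:45-19:00 (invert busy blocks within the working day).
Tara ∩ Hiro: 08:15-10:30, 11:00-11:30, 17:30-19:00.
Tara ∩ Hiro ∩ Chen: 08:15-10:15, 11:00-11:30, 17:30-19:00.
The first common window of at least 30 minutes is 08:15-10:15, so the earliest start is 08:15.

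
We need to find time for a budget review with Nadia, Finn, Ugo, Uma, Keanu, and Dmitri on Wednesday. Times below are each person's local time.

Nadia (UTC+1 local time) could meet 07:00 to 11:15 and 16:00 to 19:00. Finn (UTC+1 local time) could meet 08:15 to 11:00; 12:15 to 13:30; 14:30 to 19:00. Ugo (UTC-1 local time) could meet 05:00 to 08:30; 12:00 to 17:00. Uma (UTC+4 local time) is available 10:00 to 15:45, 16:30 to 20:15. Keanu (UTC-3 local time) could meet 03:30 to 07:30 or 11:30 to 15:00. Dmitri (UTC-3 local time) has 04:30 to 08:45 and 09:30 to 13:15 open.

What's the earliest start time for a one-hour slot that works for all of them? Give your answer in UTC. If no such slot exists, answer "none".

07:30

Nadia in UTC: 06:00-10:15, 15:00-18:00 (subtract 1h to convert from UTC+1).
Finn in UTC: 07:15-10:00, 11:15-12:30, 13:30-18:00 (subtract 1h to convert from UTC+1).
Ugo in UTC: 06:00-09:30, 13:00-18:00 (add 1h to convert from UTC-1).
Uma in UTC: 06:00-11:45, 12:30-16:15 (subtract 4h to convert from UTC+4).
Keanu in UTC: 06:30-10:30, 14:30-18:00 (add 3h to convert from UTC-3).
Dmitri in UTC: 07:30-11:45, 12:30-16:15 (add 3h to convert from UTC-3).
Nadia ∩ Finn: 07:15-10:00, 15:00-18:00.
Nadia ∩ Finn ∩ Ugo: 07:15-09:30, 15:00-18:00.
Nadia ∩ Finn ∩ Ugo ∩ Uma: 07:15-09:30, 15:00-16:15.
Nadia ∩ Finn ∩ Ugo ∩ Uma ∩ Keanu: 07:15-09:30, 15:00-16:15.
Nadia ∩ Finn ∩ Ugo ∩ Uma ∩ Keanu ∩ Dmitri: 07:30-09:30, 15:00-16:15.
So the common availability across everyone is 07:30-09:30, 15:00-16:15.
The first common window of at least 60 minutes is 07:30-09:30, so the earliest start is 07:30.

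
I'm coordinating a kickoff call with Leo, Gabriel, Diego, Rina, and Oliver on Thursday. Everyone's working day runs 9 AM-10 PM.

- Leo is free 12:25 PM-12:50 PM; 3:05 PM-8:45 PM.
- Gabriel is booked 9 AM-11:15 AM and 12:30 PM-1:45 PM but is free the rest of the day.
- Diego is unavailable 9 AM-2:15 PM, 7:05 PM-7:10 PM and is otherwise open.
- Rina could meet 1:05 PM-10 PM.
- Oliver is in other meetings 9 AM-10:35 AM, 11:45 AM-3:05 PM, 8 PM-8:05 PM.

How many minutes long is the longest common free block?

240

Leo free: 12:25-12:50, 15:05-20:45.
Gabriel free: 11:15-12:30, 13:45-22:00 (invert busy blocks within the working day).
Diego free: 14:15-19:05, 19:10-22:00 (invert busy blocks within the working day).
Rina free: 13:05-22:00.
Oliver free: 10:35-11:45, 15:05-20:00, 20:05-22:00 (invert busy blocks within the working day).
Leo ∩ Gabriel: 12:25-12:30, 15:05-20:45.
Leo ∩ Gabriel ∩ Diego: 15:05-19:05, 19:10-20:45.
Leo ∩ Gabriel ∩ Diego ∩ Rina: 15:05-19:05, 19:10-20:45.
Leo ∩ Gabriel ∩ Diego ∩ Rina ∩ Oliver: 15:05-19:05, 19:10-20:00, 20:05-20:45.
So the common availability across everyone is 15:05-19:05, 19:10-20:00, 20:05-20:45.
The longest is 15:05-19:05 at 240 minutes.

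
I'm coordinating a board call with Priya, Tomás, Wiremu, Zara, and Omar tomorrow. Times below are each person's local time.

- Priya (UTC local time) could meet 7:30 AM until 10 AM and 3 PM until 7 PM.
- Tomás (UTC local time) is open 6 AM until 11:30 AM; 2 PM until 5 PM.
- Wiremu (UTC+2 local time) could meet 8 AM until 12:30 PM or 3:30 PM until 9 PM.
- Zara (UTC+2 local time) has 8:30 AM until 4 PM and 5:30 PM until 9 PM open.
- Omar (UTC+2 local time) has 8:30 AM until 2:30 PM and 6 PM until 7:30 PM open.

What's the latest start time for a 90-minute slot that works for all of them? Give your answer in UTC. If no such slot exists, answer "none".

Priya in UTC: 07:30-10:00, 15:00-19:00.
Tomás in UTC: 06:00-11:30, 14:00-17:00.
Wiremu in UTC: 06:00-10:30, 13:30-19:00 (subtract 2h to convert from UTC+2).
Zara in UTC: 06:30-14:00, 15:30-19:00 (subtract 2h to convert from UTC+2).
Omar in UTC: 06:30-12:30, 16:00-17:30 (subtract 2h to convert from UTC+2).
Priya ∩ Tomás: 07:30-10:00, 15:00-17:00.
Priya ∩ Tomás ∩ Wiremu: 07:30-10:00, 15:00-17:00.
Priya ∩ Tomás ∩ Wiremu ∩ Zara: 07:30-10:00, 15:30-17:00.
Priya ∩ Tomás ∩ Wiremu ∩ Zara ∩ Omar: 07:30-10:00, 16:00-17:00.
So the common availability across everyone is 07:30-10:00, 16:00-17:00.
The last common window of at least 90 minutes is 07:30-10:00; a 90-minute meeting can start as late as 08:30 and still end by 10:00.

08:30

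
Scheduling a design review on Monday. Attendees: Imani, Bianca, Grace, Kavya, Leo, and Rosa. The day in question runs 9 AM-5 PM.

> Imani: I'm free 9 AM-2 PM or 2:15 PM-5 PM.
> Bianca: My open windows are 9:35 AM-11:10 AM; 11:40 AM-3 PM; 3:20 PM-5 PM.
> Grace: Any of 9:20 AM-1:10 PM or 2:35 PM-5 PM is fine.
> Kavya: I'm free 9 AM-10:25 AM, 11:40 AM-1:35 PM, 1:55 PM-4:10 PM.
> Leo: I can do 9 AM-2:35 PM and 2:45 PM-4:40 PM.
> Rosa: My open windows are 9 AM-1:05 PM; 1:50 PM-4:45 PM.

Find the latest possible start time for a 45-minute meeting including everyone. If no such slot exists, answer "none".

15:25

Imani ∩ Bianca: 09:35-11:10, 11:40-14:00, 14:15-15:00, 15:20-17:00.
Imani ∩ Bianca ∩ Grace: 09:35-11:10, 11:40-13:10, 14:35-15:00, 15:20-17:00.
Imani ∩ Bianca ∩ Grace ∩ Kavya: 09:35-10:25, 11:40-13:10, 14:35-15:00, 15:20-16:10.
Imani ∩ Bianca ∩ Grace ∩ Kavya ∩ Leo: 09:35-10:25, 11:40-13:10, 14:45-15:00, 15:20-16:10.
Imani ∩ Bianca ∩ Grace ∩ Kavya ∩ Leo ∩ Rosa: 09:35-10:25, 11:40-13:05, 14:45-15:00, 15:20-16:10.
Those are the intersection windows.
The last common window of at least 45 minutes is 15:20-16:10; a 45-minute meeting can start as late as 15:25 and still end by 16:10.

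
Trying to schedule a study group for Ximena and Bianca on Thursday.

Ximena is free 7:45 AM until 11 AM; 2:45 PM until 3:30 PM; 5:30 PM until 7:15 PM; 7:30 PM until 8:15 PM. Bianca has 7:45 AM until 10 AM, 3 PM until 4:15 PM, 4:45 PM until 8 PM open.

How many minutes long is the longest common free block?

135

Ximena ∩ Bianca: 07:45-10:00, 15:00-15:30, 17:30-19:15, 19:30-20:00.
So the common availability across everyone is 07:45-10:00, 15:00-15:30, 17:30-19:15, 19:30-20:00.
The longest is 07:45-10:00 at 135 minutes.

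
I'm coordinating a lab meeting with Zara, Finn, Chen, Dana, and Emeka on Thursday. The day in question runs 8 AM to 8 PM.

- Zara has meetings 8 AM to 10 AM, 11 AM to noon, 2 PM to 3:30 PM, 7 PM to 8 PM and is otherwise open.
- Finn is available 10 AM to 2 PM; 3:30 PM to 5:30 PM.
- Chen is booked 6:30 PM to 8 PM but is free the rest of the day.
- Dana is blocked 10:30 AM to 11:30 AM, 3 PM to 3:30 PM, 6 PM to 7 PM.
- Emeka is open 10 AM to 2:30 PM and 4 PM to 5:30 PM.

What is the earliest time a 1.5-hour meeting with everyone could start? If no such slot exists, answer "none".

Zara free: 10:00-11:00, 12:00-14:00, 15:30-19:00 (invert busy blocks within the working day).
Finn free: 10:00-14:00, 15:30-17:30.
Chen free: 08:00-18:30 (invert busy blocks within the working day).
Dana free: 08:00-10:30, 11:30-15:00, 15:30-18:00, 19:00-20:00 (invert busy blocks within the working day).
Emeka free: 10:00-14:30, 16:00-17:30.
Zara ∩ Finn: 10:00-11:00, 12:00-14:00, 15:30-17:30.
Zara ∩ Finn ∩ Chen: 10:00-11:00, 12:00-14:00, 15:30-17:30.
Zara ∩ Finn ∩ Chen ∩ Dana: 10:00-10:30, 12:00-14:00, 15:30-17:30.
Zara ∩ Finn ∩ Chen ∩ Dana ∩ Emeka: 10:00-10:30, 12:00-14:00, 16:00-17:30.
The first common window of at least 90 minutes is 12:00-14:00, so the earliest start is 12:00.

12:00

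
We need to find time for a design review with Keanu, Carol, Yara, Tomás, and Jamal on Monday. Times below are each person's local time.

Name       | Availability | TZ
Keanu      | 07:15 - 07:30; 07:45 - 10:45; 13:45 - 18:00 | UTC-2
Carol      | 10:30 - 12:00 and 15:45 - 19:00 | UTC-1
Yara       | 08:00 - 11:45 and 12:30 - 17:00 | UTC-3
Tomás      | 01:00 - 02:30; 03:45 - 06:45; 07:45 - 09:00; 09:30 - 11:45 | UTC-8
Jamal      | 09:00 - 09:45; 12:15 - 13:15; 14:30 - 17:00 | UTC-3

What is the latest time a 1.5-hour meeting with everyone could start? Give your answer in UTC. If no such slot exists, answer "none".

Keanu in UTC: 09:15-09:30, 09:45-12:45, 15:45-20:00 (add 2h to convert from UTC-2).
Carol in UTC: 11:30-13:00, 16:45-20:00 (add 1h to convert from UTC-1).
Yara in UTC: 11:00-14:45, 15:30-20:00 (add 3h to convert from UTC-3).
Tomás in UTC: 09:00-10:30, 11:45-14:45, 15:45-17:00, 17:30-19:45 (add 8h to convert from UTC-8).
Jamal in UTC: 12:00-12:45, 15:15-16:15, 17:30-20:00 (add 3h to convert from UTC-3).
Keanu ∩ Carol: 11:30-12:45, 16:45-20:00.
Keanu ∩ Carol ∩ Yara: 11:30-12:45, 16:45-20:00.
Keanu ∩ Carol ∩ Yara ∩ Tomás: 11:45-12:45, 16:45-17:00, 17:30-19:45.
Keanu ∩ Carol ∩ Yara ∩ Tomás ∩ Jamal: 12:00-12:45, 17:30-19:45.
Those are the intersection windows.
The last common window of at least 90 minutes is 17:30-19:45; a 90-minute meeting can start as late as 18:15 and still end by 19:45.

18:15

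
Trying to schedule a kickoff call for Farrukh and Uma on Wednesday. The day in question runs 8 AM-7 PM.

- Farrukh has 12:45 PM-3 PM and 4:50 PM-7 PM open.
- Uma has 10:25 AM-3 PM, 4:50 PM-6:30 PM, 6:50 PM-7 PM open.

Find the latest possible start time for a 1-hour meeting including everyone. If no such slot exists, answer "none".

17:30

Farrukh ∩ Uma: 12:45-15:00, 16:50-18:30, 18:50-19:00.
Those are the intersection windows.
The last common window of at least 60 minutes is 16:50-18:30; a 60-minute meeting can start as late as 17:30 and still end by 18:30.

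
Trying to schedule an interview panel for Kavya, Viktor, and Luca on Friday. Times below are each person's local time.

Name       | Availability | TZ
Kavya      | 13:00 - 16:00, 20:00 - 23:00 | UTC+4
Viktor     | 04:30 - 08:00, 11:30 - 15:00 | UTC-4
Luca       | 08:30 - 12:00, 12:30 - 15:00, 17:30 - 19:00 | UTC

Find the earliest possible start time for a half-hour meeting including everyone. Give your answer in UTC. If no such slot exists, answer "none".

Kavya in UTC: 09:00-12:00, 16:00-19:00 (subtract 4h to convert from UTC+4).
Viktor in UTC: 08:30-12:00, 15:30-19:00 (add 4h to convert from UTC-4).
Luca in UTC: 08:30-12:00, 12:30-15:00, 17:30-19:00.
Kavya ∩ Viktor: 09:00-12:00, 16:00-19:00.
Kavya ∩ Viktor ∩ Luca: 09:00-12:00, 17:30-19:00.
The first common window of at least 30 minutes is 09:00-12:00, so the earliest start is 09:00.

09:00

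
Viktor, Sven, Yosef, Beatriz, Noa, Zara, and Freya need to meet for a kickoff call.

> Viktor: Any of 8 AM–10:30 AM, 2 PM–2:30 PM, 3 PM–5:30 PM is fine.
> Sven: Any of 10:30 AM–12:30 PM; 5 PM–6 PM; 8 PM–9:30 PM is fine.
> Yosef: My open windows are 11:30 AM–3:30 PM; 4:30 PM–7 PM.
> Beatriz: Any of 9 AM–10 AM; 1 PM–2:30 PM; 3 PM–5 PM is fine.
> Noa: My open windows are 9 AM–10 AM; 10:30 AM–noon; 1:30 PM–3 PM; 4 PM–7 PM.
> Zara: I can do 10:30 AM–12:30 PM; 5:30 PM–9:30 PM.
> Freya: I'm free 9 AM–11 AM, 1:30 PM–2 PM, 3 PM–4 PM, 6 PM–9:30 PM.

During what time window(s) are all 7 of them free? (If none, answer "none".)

none

Viktor ∩ Sven: 17:00-17:30.
Viktor ∩ Sven ∩ Yosef: 17:00-17:30.
Viktor ∩ Sven ∩ Yosef ∩ Beatriz: ∅.
Viktor ∩ Sven ∩ Yosef ∩ Beatriz ∩ Noa: ∅.
Viktor ∩ Sven ∩ Yosef ∩ Beatriz ∩ Noa ∩ Zara: ∅.
Viktor ∩ Sven ∩ Yosef ∩ Beatriz ∩ Noa ∩ Zara ∩ Freya: ∅.
There is no time when everyone is free.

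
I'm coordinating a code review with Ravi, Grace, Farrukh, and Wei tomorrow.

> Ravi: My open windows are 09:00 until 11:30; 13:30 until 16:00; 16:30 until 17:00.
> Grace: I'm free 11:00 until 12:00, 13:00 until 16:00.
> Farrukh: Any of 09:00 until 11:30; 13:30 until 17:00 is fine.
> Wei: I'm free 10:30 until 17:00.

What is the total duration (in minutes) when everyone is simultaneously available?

Ravi ∩ Grace: 11:00-11:30, 13:30-16:00.
Ravi ∩ Grace ∩ Farrukh: 11:00-11:30, 13:30-16:00.
Ravi ∩ Grace ∩ Farrukh ∩ Wei: 11:00-11:30, 13:30-16:00.
So the common availability across everyone is 11:00-11:30, 13:30-16:00.
Summing the common windows: 30 + 150 = 180 minutes.

180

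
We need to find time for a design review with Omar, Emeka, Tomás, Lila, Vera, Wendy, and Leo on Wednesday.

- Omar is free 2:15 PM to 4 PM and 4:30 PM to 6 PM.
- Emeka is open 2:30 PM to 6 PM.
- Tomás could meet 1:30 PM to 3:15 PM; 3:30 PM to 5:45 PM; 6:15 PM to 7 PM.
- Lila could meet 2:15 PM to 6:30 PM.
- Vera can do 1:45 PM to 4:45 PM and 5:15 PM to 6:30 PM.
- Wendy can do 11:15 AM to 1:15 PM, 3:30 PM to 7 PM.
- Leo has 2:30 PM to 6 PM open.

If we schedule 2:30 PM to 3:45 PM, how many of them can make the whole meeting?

5

Omar, Emeka, Lila, Vera, and Leo can make the full 14:30-15:45 slot — that's 5.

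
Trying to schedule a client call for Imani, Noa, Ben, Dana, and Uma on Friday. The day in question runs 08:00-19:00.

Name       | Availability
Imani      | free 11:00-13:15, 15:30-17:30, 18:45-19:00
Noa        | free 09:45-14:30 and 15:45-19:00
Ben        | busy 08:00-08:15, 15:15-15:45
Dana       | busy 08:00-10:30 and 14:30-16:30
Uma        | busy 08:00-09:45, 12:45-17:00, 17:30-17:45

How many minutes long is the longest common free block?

Imani free: 11:00-13:15, 15:30-17:30, 18:45-19:00.
Noa free: 09:45-14:30, 15:45-19:00.
Ben free: 08:15-15:15, 15:45-19:00 (invert busy blocks within the working day).
Dana free: 10:30-14:30, 16:30-19:00 (invert busy blocks within the working day).
Uma free: 09:45-12:45, 17:00-17:30, 17:45-19:00 (invert busy blocks within the working day).
Imani ∩ Noa: 11:00-13:15, 15:45-17:30, 18:45-19:00.
Imani ∩ Noa ∩ Ben: 11:00-13:15, 15:45-17:30, 18:45-19:00.
Imani ∩ Noa ∩ Ben ∩ Dana: 11:00-13:15, 16:30-17:30, 18:45-19:00.
Imani ∩ Noa ∩ Ben ∩ Dana ∩ Uma: 11:00-12:45, 17:00-17:30, 18:45-19:00.
So the common availability across everyone is 11:00-12:45, 17:00-17:30, 18:45-19:00.
The longest is 11:00-12:45 at 105 minutes.

105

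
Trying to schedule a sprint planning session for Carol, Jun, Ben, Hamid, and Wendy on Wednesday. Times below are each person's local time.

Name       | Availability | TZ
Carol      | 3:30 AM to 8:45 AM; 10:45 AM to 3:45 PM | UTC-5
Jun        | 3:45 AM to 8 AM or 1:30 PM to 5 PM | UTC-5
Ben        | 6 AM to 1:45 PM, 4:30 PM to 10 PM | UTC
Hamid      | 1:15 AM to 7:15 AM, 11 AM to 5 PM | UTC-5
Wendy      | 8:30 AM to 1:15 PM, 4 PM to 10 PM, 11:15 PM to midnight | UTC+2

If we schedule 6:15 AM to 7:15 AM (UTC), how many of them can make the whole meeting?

2

Carol in UTC: 08:30-13:45, 15:45-20:45 (add 5h to convert from UTC-5).
Jun in UTC: 08:45-13:00, 18:30-22:00 (add 5h to convert from UTC-5).
Ben in UTC: 06:00-13:45, 16:30-22:00.
Hamid in UTC: 06:15-12:15, 16:00-22:00 (add 5h to convert from UTC-5).
Wendy in UTC: 06:30-11:15, 14:00-20:00, 21:15-22:00 (subtract 2h to convert from UTC+2).
Ben and Hamid can make the full 06:15-07:15 slot — that's 2.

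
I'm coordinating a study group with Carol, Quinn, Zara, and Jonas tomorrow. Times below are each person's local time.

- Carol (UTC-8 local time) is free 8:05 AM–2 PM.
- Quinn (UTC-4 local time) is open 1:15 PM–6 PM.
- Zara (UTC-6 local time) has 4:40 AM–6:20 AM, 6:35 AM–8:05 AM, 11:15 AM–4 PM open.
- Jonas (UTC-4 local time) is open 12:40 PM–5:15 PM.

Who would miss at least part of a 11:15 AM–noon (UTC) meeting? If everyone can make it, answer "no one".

Carol in UTC: 16:05-22:00 (add 8h to convert from UTC-8).
Quinn in UTC: 17:15-22:00 (add 4h to convert from UTC-4).
Zara in UTC: 10:40-12:20, 12:35-14:05, 17:15-22:00 (add 6h to convert from UTC-6).
Jonas in UTC: 16:40-21:15 (add 4h to convert from UTC-4).
Carol: not fully free for 11:15-12:00. Quinn: not fully free for 11:15-12:00. Zara: free for 11:15-12:00. Jonas: not fully free for 11:15-12:00.

Carol, Jonas, Quinn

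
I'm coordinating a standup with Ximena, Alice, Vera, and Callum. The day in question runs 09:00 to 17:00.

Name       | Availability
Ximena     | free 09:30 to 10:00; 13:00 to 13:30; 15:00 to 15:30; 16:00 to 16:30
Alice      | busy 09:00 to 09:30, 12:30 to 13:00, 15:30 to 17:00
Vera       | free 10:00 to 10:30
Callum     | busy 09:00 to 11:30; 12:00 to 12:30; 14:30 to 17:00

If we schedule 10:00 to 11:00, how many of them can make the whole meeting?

Ximena free: 09:30-10:00, 13:00-13:30, 15:00-15:30, 16:00-16:30.
Alice free: 09:30-12:30, 13:00-15:30 (invert busy blocks within the working day).
Vera free: 10:00-10:30.
Callum free: 11:30-12:00, 12:30-14:30 (invert busy blocks within the working day).
Alice can make the full 10:00-11:00 slot — that's 1.

1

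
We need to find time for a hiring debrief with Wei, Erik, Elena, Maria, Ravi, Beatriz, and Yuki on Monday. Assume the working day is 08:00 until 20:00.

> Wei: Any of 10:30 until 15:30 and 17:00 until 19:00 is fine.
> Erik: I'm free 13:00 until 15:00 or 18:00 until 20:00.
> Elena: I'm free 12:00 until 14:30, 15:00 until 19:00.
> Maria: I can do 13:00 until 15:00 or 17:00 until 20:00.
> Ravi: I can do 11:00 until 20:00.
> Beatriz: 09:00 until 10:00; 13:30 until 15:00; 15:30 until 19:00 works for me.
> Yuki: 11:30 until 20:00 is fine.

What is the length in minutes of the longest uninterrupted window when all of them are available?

60

Wei ∩ Erik: 13:00-15:00, 18:00-19:00.
Wei ∩ Erik ∩ Elena: 13:00-14:30, 18:00-19:00.
Wei ∩ Erik ∩ Elena ∩ Maria: 13:00-14:30, 18:00-19:00.
Wei ∩ Erik ∩ Elena ∩ Maria ∩ Ravi: 13:00-14:30, 18:00-19:00.
Wei ∩ Erik ∩ Elena ∩ Maria ∩ Ravi ∩ Beatriz: 13:30-14:30, 18:00-19:00.
Wei ∩ Erik ∩ Elena ∩ Maria ∩ Ravi ∩ Beatriz ∩ Yuki: 13:30-14:30, 18:00-19:00.
The longest is 13:30-14:30 at 60 minutes.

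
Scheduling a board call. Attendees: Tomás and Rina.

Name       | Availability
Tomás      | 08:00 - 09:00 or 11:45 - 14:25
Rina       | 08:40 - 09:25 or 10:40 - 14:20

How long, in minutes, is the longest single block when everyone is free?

Tomás ∩ Rina: 08:40-09:00, 11:45-14:20.
Those are the intersection windows.
The longest is 11:45-14:20 at 155 minutes.

155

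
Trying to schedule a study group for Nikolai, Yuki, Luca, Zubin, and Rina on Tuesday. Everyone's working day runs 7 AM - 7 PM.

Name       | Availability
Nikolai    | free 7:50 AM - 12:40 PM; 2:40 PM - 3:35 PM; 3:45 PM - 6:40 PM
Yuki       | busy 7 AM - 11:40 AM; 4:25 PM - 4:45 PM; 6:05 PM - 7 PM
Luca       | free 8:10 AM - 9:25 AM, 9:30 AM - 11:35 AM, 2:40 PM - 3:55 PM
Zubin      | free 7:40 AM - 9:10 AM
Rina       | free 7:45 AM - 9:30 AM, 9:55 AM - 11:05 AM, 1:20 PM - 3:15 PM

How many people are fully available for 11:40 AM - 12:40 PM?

Nikolai free: 07:50-12:40, 14:40-15:35, 15:45-18:40.
Yuki free: 11:40-16:25, 16:45-18:05 (invert busy blocks within the working day).
Luca free: 08:10-09:25, 09:30-11:35, 14:40-15:55.
Zubin free: 07:40-09:10.
Rina free: 07:45-09:30, 09:55-11:05, 13:20-15:15.
Nikolai and Yuki can make the full 11:40-12:40 slot — that's 2.

2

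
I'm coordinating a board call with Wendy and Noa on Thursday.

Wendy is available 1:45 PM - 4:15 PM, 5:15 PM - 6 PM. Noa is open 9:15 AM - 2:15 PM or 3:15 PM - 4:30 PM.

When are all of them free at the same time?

Wendy ∩ Noa: 13:45-14:15, 15:15-16:15.
Those are the intersection windows.

13:45-14:15, 15:15-16:15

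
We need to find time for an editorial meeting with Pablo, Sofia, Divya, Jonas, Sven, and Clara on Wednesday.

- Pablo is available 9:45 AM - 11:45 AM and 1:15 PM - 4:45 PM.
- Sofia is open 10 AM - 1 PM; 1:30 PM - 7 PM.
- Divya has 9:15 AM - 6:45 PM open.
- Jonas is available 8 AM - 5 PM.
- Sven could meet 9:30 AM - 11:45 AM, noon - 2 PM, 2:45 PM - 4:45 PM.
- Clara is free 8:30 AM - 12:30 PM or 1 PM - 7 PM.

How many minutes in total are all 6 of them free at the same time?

255

Pablo ∩ Sofia: 10:00-11:45, 13:30-16:45.
Pablo ∩ Sofia ∩ Divya: 10:00-11:45, 13:30-16:45.
Pablo ∩ Sofia ∩ Divya ∩ Jonas: 10:00-11:45, 13:30-16:45.
Pablo ∩ Sofia ∩ Divya ∩ Jonas ∩ Sven: 10:00-11:45, 13:30-14:00, 14:45-16:45.
Pablo ∩ Sofia ∩ Divya ∩ Jonas ∩ Sven ∩ Clara: 10:00-11:45, 13:30-14:00, 14:45-16:45.
So the common availability across everyone is 10:00-11:45, 13:30-14:00, 14:45-16:45.
Summing the common windows: 105 + 30 + 120 = 255 minutes.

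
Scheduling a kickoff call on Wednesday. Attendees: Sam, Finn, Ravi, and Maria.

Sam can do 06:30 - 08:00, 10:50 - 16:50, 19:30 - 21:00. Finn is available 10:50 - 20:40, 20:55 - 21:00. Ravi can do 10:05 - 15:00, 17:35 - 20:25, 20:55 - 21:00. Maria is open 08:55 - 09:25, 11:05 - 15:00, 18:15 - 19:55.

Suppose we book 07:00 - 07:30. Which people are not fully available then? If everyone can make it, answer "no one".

Finn, Maria, Ravi

Sam: free for 07:00-07:30. Finn: not fully free for 07:00-07:30. Ravi: not fully free for 07:00-07:30. Maria: not fully free for 07:00-07:30.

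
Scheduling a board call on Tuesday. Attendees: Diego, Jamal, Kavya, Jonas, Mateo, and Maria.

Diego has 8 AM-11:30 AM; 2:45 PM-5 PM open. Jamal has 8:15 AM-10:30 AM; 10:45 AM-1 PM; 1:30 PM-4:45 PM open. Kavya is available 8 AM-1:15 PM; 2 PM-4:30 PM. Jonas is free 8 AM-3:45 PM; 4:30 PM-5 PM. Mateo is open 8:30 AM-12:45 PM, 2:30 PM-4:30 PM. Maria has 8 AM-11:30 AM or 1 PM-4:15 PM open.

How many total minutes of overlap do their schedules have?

Diego ∩ Jamal: 08:15-10:30, 10:45-11:30, 14:45-16:45.
Diego ∩ Jamal ∩ Kavya: 08:15-10:30, 10:45-11:30, 14:45-16:30.
Diego ∩ Jamal ∩ Kavya ∩ Jonas: 08:15-10:30, 10:45-11:30, 14:45-15:45.
Diego ∩ Jamal ∩ Kavya ∩ Jonas ∩ Mateo: 08:30-10:30, 10:45-11:30, 14:45-15:45.
Diego ∩ Jamal ∩ Kavya ∩ Jonas ∩ Mateo ∩ Maria: 08:30-10:30, 10:45-11:30, 14:45-15:45.
Those are the intersection windows.
Summing the common windows: 120 + 45 + 60 = 225 minutes.

225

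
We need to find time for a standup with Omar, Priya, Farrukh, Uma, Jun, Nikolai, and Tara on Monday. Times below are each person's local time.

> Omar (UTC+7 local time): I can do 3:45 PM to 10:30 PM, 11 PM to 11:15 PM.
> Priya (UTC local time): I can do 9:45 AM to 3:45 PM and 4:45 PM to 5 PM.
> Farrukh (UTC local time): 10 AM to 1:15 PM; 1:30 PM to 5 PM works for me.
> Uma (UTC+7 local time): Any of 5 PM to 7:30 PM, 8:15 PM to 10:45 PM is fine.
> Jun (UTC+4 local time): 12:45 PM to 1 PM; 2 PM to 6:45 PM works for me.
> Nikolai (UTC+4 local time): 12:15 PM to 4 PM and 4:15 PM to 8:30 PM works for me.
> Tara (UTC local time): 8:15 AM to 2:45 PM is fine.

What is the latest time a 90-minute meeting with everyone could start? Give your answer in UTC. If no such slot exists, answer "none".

Omar in UTC: 08:45-15:30, 16:00-16:15 (subtract 7h to convert from UTC+7).
Priya in UTC: 09:45-15:45, 16:45-17:00.
Farrukh in UTC: 10:00-13:15, 13:30-17:00.
Uma in UTC: 10:00-12:30, 13:15-15:45 (subtract 7h to convert from UTC+7).
Jun in UTC: 08:45-09:00, 10:00-14:45 (subtract 4h to convert from UTC+4).
Nikolai in UTC: 08:15-12:00, 12:15-16:30 (subtract 4h to convert from UTC+4).
Tara in UTC: 08:15-14:45.
Omar ∩ Priya: 09:45-15:30.
Omar ∩ Priya ∩ Farrukh: 10:00-13:15, 13:30-15:30.
Omar ∩ Priya ∩ Farrukh ∩ Uma: 10:00-12:30, 13:30-15:30.
Omar ∩ Priya ∩ Farrukh ∩ Uma ∩ Jun: 10:00-12:30, 13:30-14:45.
Omar ∩ Priya ∩ Farrukh ∩ Uma ∩ Jun ∩ Nikolai: 10:00-12:00, 12:15-12:30, 13:30-14:45.
Omar ∩ Priya ∩ Farrukh ∩ Uma ∩ Jun ∩ Nikolai ∩ Tara: 10:00-12:00, 12:15-12:30, 13:30-14:45.
The last common window of at least 90 minutes is 10:00-12:00; a 90-minute meeting can start as late as 10:30 and still end by 12:00.

10:30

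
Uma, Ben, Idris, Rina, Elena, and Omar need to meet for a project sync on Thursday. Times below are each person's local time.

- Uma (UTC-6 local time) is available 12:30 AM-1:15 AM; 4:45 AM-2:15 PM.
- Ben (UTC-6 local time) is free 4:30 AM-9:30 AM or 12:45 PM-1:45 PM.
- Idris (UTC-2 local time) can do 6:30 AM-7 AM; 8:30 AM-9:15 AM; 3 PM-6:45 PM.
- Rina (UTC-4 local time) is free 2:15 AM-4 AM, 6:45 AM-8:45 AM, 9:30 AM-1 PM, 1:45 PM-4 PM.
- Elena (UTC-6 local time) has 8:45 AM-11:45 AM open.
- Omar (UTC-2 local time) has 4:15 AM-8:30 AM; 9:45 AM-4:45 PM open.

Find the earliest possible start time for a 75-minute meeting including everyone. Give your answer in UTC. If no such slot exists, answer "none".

none

Uma in UTC: 06:30-07:15, 10:45-20:15 (add 6h to convert from UTC-6).
Ben in UTC: 10:30-15:30, 18:45-19:45 (add 6h to convert from UTC-6).
Idris in UTC: 08:30-09:00, 10:30-11:15, 17:00-20:45 (add 2h to convert from UTC-2).
Rina in UTC: 06:15-08:00, 10:45-12:45, 13:30-17:00, 17:45-20:00 (add 4h to convert from UTC-4).
Elena in UTC: 14:45-17:45 (add 6h to convert from UTC-6).
Omar in UTC: 06:15-10:30, 11:45-18:45 (add 2h to convert from UTC-2).
Uma ∩ Ben: 10:45-15:30, 18:45-19:45.
Uma ∩ Ben ∩ Idris: 10:45-11:15, 18:45-19:45.
Uma ∩ Ben ∩ Idris ∩ Rina: 10:45-11:15, 18:45-19:45.
Uma ∩ Ben ∩ Idris ∩ Rina ∩ Elena: ∅.
Uma ∩ Ben ∩ Idris ∩ Rina ∩ Elena ∩ Omar: ∅.
There is no time when everyone is free.
No common window is at least 75 minutes long.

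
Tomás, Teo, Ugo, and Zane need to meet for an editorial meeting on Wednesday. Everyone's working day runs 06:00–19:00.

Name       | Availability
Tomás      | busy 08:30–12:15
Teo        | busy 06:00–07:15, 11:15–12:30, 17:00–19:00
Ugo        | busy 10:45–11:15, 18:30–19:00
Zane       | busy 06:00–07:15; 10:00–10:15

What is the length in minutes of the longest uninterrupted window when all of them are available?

270

Tomás free: 06:00-08:30, 12:15-19:00 (invert busy blocks within the working day).
Teo free: 07:15-11:15, 12:30-17:00 (invert busy blocks within the working day).
Ugo free: 06:00-10:45, 11:15-18:30 (invert busy blocks within the working day).
Zane free: 07:15-10:00, 10:15-19:00 (invert busy blocks within the working day).
Tomás ∩ Teo: 07:15-08:30, 12:30-17:00.
Tomás ∩ Teo ∩ Ugo: 07:15-08:30, 12:30-17:00.
Tomás ∩ Teo ∩ Ugo ∩ Zane: 07:15-08:30, 12:30-17:00.
The longest is 12:30-17:00 at 270 minutes.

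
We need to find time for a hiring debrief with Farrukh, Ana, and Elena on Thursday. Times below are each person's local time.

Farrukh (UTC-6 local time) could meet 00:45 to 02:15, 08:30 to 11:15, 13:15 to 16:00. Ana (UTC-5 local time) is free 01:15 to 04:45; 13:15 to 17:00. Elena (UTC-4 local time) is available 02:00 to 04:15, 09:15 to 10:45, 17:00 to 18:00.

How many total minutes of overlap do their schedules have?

Farrukh in UTC: 06:45-08:15, 14:30-17:15, 19:15-22:00 (add 6h to convert from UTC-6).
Ana in UTC: 06:15-09:45, 18:15-22:00 (add 5h to convert from UTC-5).
Elena in UTC: 06:00-08:15, 13:15-14:45, 21:00-22:00 (add 4h to convert from UTC-4).
Farrukh ∩ Ana: 06:45-08:15, 19:15-22:00.
Farrukh ∩ Ana ∩ Elena: 06:45-08:15, 21:00-22:00.
Those are the intersection windows.
Summing the common windows: 90 + 60 = 150 minutes.

150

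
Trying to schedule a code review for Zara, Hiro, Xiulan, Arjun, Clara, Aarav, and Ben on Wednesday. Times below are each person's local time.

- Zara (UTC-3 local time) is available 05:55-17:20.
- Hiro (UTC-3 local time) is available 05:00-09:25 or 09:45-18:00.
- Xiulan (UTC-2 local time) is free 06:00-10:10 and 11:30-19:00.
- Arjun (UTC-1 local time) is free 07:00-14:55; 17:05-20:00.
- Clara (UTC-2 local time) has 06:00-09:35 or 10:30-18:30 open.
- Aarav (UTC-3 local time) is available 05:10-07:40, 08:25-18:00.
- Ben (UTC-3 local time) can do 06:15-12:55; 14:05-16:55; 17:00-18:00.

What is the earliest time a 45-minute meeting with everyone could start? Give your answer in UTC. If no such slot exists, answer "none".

09:15

Zara in UTC: 08:55-20:20 (add 3h to convert from UTC-3).
Hiro in UTC: 08:00-12:25, 12:45-21:00 (add 3h to convert from UTC-3).
Xiulan in UTC: 08:00-12:10, 13:30-21:00 (add 2h to convert from UTC-2).
Arjun in UTC: 08:00-15:55, 18:05-21:00 (add 1h to convert from UTC-1).
Clara in UTC: 08:00-11:35, 12:30-20:30 (add 2h to convert from UTC-2).
Aarav in UTC: 08:10-10:40, 11:25-21:00 (add 3h to convert from UTC-3).
Ben in UTC: 09:15-15:55, 17:05-19:55, 20:00-21:00 (add 3h to convert from UTC-3).
Zara ∩ Hiro: 08:55-12:25, 12:45-20:20.
Zara ∩ Hiro ∩ Xiulan: 08:55-12:10, 13:30-20:20.
Zara ∩ Hiro ∩ Xiulan ∩ Arjun: 08:55-12:10, 13:30-15:55, 18:05-20:20.
Zara ∩ Hiro ∩ Xiulan ∩ Arjun ∩ Clara: 08:55-11:35, 13:30-15:55, 18:05-20:20.
Zara ∩ Hiro ∩ Xiulan ∩ Arjun ∩ Clara ∩ Aarav: 08:55-10:40, 11:25-11:35, 13:30-15:55, 18:05-20:20.
Zara ∩ Hiro ∩ Xiulan ∩ Arjun ∩ Clara ∩ Aarav ∩ Ben: 09:15-10:40, 11:25-11:35, 13:30-15:55, 18:05-19:55, 20:00-20:20.
The first common window of at least 45 minutes is 09:15-10:40, so the earliest start is 09:15.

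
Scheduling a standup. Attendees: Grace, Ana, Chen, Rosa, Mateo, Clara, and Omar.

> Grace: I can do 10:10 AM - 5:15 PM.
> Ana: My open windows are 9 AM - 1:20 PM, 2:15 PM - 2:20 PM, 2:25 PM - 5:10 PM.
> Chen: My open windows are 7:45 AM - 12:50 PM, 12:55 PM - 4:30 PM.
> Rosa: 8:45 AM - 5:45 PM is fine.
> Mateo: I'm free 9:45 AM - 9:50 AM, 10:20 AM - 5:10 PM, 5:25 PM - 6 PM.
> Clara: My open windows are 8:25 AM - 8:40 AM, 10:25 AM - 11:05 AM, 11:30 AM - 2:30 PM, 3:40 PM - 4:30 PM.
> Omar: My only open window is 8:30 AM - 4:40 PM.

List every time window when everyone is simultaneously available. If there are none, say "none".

Grace ∩ Ana: 10:10-13:20, 14:15-14:20, 14:25-17:10.
Grace ∩ Ana ∩ Chen: 10:10-12:50, 12:55-13:20, 14:15-14:20, 14:25-16:30.
Grace ∩ Ana ∩ Chen ∩ Rosa: 10:10-12:50, 12:55-13:20, 14:15-14:20, 14:25-16:30.
Grace ∩ Ana ∩ Chen ∩ Rosa ∩ Mateo: 10:20-12:50, 12:55-13:20, 14:15-14:20, 14:25-16:30.
Grace ∩ Ana ∩ Chen ∩ Rosa ∩ Mateo ∩ Clara: 10:25-11:05, 11:30-12:50, 12:55-13:20, 14:15-14:20, 14:25-14:30, 15:40-16:30.
Grace ∩ Ana ∩ Chen ∩ Rosa ∩ Mateo ∩ Clara ∩ Omar: 10:25-11:05, 11:30-12:50, 12:55-13:20, 14:15-14:20, 14:25-14:30, 15:40-16:30.

10:25-11:05, 11:30-12:50, 12:55-13:20, 14:15-14:20, 14:25-14:30, 15:40-16:30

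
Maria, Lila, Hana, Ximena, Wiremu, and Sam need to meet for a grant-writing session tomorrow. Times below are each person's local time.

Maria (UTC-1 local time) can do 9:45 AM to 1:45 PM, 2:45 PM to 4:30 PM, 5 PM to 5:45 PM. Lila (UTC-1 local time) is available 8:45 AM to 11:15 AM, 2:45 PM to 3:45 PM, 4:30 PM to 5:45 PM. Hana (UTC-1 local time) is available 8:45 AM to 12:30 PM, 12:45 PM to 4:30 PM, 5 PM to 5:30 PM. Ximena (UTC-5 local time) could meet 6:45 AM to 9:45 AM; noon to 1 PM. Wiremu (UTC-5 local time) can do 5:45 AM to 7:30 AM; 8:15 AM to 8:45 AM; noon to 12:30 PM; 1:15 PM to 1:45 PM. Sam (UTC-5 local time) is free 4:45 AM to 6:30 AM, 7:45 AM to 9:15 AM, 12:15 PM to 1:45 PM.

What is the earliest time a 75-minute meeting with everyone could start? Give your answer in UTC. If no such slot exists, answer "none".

none

Maria in UTC: 10:45-14:45, 15:45-17:30, 18:00-18:45 (add 1h to convert from UTC-1).
Lila in UTC: 09:45-12:15, 15:45-16:45, 17:30-18:45 (add 1h to convert from UTC-1).
Hana in UTC: 09:45-13:30, 13:45-17:30, 18:00-18:30 (add 1h to convert from UTC-1).
Ximena in UTC: 11:45-14:45, 17:00-18:00 (add 5h to convert from UTC-5).
Wiremu in UTC: 10:45-12:30, 13:15-13:45, 17:00-17:30, 18:15-18:45 (add 5h to convert from UTC-5).
Sam in UTC: 09:45-11:30, 12:45-14:15, 17:15-18:45 (add 5h to convert from UTC-5).
Maria ∩ Lila: 10:45-12:15, 15:45-16:45, 18:00-18:45.
Maria ∩ Lila ∩ Hana: 10:45-12:15, 15:45-16:45, 18:00-18:30.
Maria ∩ Lila ∩ Hana ∩ Ximena: 11:45-12:15.
Maria ∩ Lila ∩ Hana ∩ Ximena ∩ Wiremu: 11:45-12:15.
Maria ∩ Lila ∩ Hana ∩ Ximena ∩ Wiremu ∩ Sam: ∅.
There is no time when everyone is free.
No common window is at least 75 minutes long.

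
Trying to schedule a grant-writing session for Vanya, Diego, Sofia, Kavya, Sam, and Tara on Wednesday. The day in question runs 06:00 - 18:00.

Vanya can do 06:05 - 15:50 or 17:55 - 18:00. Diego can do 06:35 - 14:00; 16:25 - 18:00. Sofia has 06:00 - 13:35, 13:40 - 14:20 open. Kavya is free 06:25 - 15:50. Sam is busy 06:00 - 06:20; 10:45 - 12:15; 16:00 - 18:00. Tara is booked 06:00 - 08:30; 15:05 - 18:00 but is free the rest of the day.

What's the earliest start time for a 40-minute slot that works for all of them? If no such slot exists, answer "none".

Vanya free: 06:05-15:50, 17:55-18:00.
Diego free: 06:35-14:00, 16:25-18:00.
Sofia free: 06:00-13:35, 13:40-14:20.
Kavya free: 06:25-15:50.
Sam free: 06:20-10:45, 12:15-16:00 (invert busy blocks within the working day).
Tara free: 08:30-15:05 (invert busy blocks within the working day).
Vanya ∩ Diego: 06:35-14:00, 17:55-18:00.
Vanya ∩ Diego ∩ Sofia: 06:35-13:35, 13:40-14:00.
Vanya ∩ Diego ∩ Sofia ∩ Kavya: 06:35-13:35, 13:40-14:00.
Vanya ∩ Diego ∩ Sofia ∩ Kavya ∩ Sam: 06:35-10:45, 12:15-13:35, 13:40-14:00.
Vanya ∩ Diego ∩ Sofia ∩ Kavya ∩ Sam ∩ Tara: 08:30-10:45, 12:15-13:35, 13:40-14:00.
So the common availability across everyone is 08:30-10:45, 12:15-13:35, 13:40-14:00.
The first common window of at least 40 minutes is 08:30-10:45, so the earliest start is 08:30.

08:30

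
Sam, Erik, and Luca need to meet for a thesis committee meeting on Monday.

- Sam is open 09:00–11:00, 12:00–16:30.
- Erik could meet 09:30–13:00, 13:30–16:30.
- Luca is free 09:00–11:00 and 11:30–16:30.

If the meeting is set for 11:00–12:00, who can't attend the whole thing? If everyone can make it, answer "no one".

Luca, Sam

Sam: not fully free for 11:00-12:00. Erik: free for 11:00-12:00. Luca: not fully free for 11:00-12:00.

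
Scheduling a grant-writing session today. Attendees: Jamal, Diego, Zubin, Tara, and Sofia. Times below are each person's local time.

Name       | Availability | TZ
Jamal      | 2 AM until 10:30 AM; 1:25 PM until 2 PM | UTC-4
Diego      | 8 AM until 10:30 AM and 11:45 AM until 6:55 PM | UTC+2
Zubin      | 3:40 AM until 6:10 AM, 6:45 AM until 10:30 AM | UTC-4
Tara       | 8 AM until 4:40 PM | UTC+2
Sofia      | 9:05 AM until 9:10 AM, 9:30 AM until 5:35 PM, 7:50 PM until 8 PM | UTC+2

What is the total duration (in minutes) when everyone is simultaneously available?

300

Jamal in UTC: 06:00-14:30, 17:25-18:00 (add 4h to convert from UTC-4).
Diego in UTC: 06:00-08:30, 09:45-16:55 (subtract 2h to convert from UTC+2).
Zubin in UTC: 07:40-10:10, 10:45-14:30 (add 4h to convert from UTC-4).
Tara in UTC: 06:00-14:40 (subtract 2h to convert from UTC+2).
Sofia in UTC: 07:05-07:10, 07:30-15:35, 17:50-18:00 (subtract 2h to convert from UTC+2).
Jamal ∩ Diego: 06:00-08:30, 09:45-14:30.
Jamal ∩ Diego ∩ Zubin: 07:40-08:30, 09:45-10:10, 10:45-14:30.
Jamal ∩ Diego ∩ Zubin ∩ Tara: 07:40-08:30, 09:45-10:10, 10:45-14:30.
Jamal ∩ Diego ∩ Zubin ∩ Tara ∩ Sofia: 07:40-08:30, 09:45-10:10, 10:45-14:30.
Those are the intersection windows.
Summing the common windows: 50 + 25 + 225 = 300 minutes.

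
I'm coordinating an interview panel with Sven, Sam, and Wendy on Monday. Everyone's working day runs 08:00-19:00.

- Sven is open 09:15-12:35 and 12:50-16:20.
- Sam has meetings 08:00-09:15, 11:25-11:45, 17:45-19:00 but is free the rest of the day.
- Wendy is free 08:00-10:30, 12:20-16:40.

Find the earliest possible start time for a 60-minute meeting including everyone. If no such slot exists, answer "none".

Sven free: 09:15-12:35, 12:50-16:20.
Sam free: 09:15-11:25, 11:45-17:45 (invert busy blocks within the working day).
Wendy free: 08:00-10:30, 12:20-16:40.
Sven ∩ Sam: 09:15-11:25, 11:45-12:35, 12:50-16:20.
Sven ∩ Sam ∩ Wendy: 09:15-10:30, 12:20-12:35, 12:50-16:20.
So the common availability across everyone is 09:15-10:30, 12:20-12:35, 12:50-16:20.
The first common window of at least 60 minutes is 09:15-10:30, so the earliest start is 09:15.

09:15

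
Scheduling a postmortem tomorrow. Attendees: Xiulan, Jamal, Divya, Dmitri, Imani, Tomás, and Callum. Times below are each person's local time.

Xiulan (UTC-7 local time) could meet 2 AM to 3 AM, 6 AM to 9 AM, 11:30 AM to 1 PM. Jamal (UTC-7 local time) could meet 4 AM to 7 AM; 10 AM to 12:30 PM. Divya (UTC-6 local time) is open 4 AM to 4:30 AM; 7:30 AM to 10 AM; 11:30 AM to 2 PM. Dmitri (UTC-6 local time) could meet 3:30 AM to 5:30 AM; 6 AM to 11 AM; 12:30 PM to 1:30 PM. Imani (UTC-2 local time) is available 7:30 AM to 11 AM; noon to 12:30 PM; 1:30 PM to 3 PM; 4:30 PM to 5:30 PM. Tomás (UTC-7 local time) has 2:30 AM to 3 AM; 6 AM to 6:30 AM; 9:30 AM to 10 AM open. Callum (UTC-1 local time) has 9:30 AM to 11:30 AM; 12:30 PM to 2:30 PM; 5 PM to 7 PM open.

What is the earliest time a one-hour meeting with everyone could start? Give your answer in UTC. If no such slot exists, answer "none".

none

Xiulan in UTC: 09:00-10:00, 13:00-16:00, 18:30-20:00 (add 7h to convert from UTC-7).
Jamal in UTC: 11:00-14:00, 17:00-19:30 (add 7h to convert from UTC-7).
Divya in UTC: 10:00-10:30, 13:30-16:00, 17:30-20:00 (add 6h to convert from UTC-6).
Dmitri in UTC: 09:30-11:30, 12:00-17:00, 18:30-19:30 (add 6h to convert from UTC-6).
Imani in UTC: 09:30-13:00, 14:00-14:30, 15:30-17:00, 18:30-19:30 (add 2h to convert from UTC-2).
Tomás in UTC: 09:30-10:00, 13:00-13:30, 16:30-17:00 (add 7h to convert from UTC-7).
Callum in UTC: 10:30-12:30, 13:30-15:30, 18:00-20:00 (add 1h to convert from UTC-1).
Xiulan ∩ Jamal: 13:00-14:00, 18:30-19:30.
Xiulan ∩ Jamal ∩ Divya: 13:30-14:00, 18:30-19:30.
Xiulan ∩ Jamal ∩ Divya ∩ Dmitri: 13:30-14:00, 18:30-19:30.
Xiulan ∩ Jamal ∩ Divya ∩ Dmitri ∩ Imani: 18:30-19:30.
Xiulan ∩ Jamal ∩ Divya ∩ Dmitri ∩ Imani ∩ Tomás: ∅.
Xiulan ∩ Jamal ∩ Divya ∩ Dmitri ∩ Imani ∩ Tomás ∩ Callum: ∅.
There is no time when everyone is free.
No common window is at least 60 minutes long.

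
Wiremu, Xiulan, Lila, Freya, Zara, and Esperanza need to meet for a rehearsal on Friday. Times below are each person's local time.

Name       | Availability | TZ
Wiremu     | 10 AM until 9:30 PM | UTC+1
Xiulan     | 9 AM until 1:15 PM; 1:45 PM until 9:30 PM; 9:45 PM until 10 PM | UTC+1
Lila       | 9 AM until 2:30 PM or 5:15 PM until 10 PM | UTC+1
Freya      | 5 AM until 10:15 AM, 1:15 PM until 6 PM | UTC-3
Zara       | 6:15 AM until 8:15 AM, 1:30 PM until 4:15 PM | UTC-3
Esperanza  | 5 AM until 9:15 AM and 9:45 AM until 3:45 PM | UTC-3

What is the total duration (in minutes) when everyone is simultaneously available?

Wiremu in UTC: 09:00-20:30 (subtract 1h to convert from UTC+1).
Xiulan in UTC: 08:00-12:15, 12:45-20:30, 20:45-21:00 (subtract 1h to convert from UTC+1).
Lila in UTC: 08:00-13:30, 16:15-21:00 (subtract 1h to convert from UTC+1).
Freya in UTC: 08:00-13:15, 16:15-21:00 (add 3h to convert from UTC-3).
Zara in UTC: 09:15-11:15, 16:30-19:15 (add 3h to convert from UTC-3).
Esperanza in UTC: 08:00-12:15, 12:45-18:45 (add 3h to convert from UTC-3).
Wiremu ∩ Xiulan: 09:00-12:15, 12:45-20:30.
Wiremu ∩ Xiulan ∩ Lila: 09:00-12:15, 12:45-13:30, 16:15-20:30.
Wiremu ∩ Xiulan ∩ Lila ∩ Freya: 09:00-12:15, 12:45-13:15, 16:15-20:30.
Wiremu ∩ Xiulan ∩ Lila ∩ Freya ∩ Zara: 09:15-11:15, 16:30-19:15.
Wiremu ∩ Xiulan ∩ Lila ∩ Freya ∩ Zara ∩ Esperanza: 09:15-11:15, 16:30-18:45.
Summing the common windows: 120 + 135 = 255 minutes.

255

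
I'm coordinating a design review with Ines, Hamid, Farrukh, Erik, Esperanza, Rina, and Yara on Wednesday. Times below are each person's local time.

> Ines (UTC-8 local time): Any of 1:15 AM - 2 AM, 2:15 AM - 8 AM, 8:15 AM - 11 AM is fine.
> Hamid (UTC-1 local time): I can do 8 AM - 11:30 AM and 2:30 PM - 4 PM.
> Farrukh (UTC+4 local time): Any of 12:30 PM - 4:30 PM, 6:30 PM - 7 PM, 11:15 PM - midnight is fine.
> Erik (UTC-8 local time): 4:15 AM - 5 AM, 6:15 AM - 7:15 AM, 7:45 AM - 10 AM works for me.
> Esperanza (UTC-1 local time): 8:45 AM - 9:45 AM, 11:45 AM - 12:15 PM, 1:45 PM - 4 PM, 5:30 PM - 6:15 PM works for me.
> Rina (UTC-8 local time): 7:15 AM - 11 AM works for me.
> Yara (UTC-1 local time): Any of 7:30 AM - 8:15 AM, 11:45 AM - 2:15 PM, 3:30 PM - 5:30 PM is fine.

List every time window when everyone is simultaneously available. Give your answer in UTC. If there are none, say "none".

Ines in UTC: 09:15-10:00, 10:15-16:00, 16:15-19:00 (add 8h to convert from UTC-8).
Hamid in UTC: 09:00-12:30, 15:30-17:00 (add 1h to convert from UTC-1).
Farrukh in UTC: 08:30-12:30, 14:30-15:00, 19:15-20:00 (subtract 4h to convert from UTC+4).
Erik in UTC: 12:15-13:00, 14:15-15:15, 15:45-18:00 (add 8h to convert from UTC-8).
Esperanza in UTC: 09:45-10:45, 12:45-13:15, 14:45-17:00, 18:30-19:15 (add 1h to convert from UTC-1).
Rina in UTC: 15:15-19:00 (add 8h to convert from UTC-8).
Yara in UTC: 08:30-09:15, 12:45-15:15, 16:30-18:30 (add 1h to convert from UTC-1).
Ines ∩ Hamid: 09:15-10:00, 10:15-12:30, 15:30-16:00, 16:15-17:00.
Ines ∩ Hamid ∩ Farrukh: 09:15-10:00, 10:15-12:30.
Ines ∩ Hamid ∩ Farrukh ∩ Erik: 12:15-12:30.
Ines ∩ Hamid ∩ Farrukh ∩ Erik ∩ Esperanza: ∅.
Ines ∩ Hamid ∩ Farrukh ∩ Erik ∩ Esperanza ∩ Rina: ∅.
Ines ∩ Hamid ∩ Farrukh ∩ Erik ∩ Esperanza ∩ Rina ∩ Yara: ∅.
There is no time when everyone is free.

none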